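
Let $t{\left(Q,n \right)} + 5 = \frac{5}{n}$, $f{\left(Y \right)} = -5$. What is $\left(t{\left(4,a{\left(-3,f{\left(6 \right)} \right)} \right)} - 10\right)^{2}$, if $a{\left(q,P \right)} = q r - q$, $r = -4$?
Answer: $\frac{1936}{9} \approx 215.11$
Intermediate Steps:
$a{\left(q,P \right)} = - 5 q$ ($a{\left(q,P \right)} = q \left(-4\right) - q = - 4 q - q = - 5 q$)
$t{\left(Q,n \right)} = -5 + \frac{5}{n}$
$\left(t{\left(4,a{\left(-3,f{\left(6 \right)} \right)} \right)} - 10\right)^{2} = \left(\left(-5 + \frac{5}{\left(-5\right) \left(-3\right)}\right) - 10\right)^{2} = \left(\left(-5 + \frac{5}{15}\right) - 10\right)^{2} = \left(\left(-5 + 5 \cdot \frac{1}{15}\right) - 10\right)^{2} = \left(\left(-5 + \frac{1}{3}\right) - 10\right)^{2} = \left(- \frac{14}{3} - 10\right)^{2} = \left(- \frac{44}{3}\right)^{2} = \frac{1936}{9}$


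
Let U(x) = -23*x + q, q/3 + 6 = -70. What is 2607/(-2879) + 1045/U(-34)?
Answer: 1564277/1594966 ≈ 0.98076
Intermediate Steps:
q = -228 (q = -18 + 3*(-70) = -18 - 210 = -228)
U(x) = -228 - 23*x (U(x) = -23*x - 228 = -228 - 23*x)
2607/(-2879) + 1045/U(-34) = 2607/(-2879) + 1045/(-228 - 23*(-34)) = 2607*(-1/2879) + 1045/(-228 + 782) = -2607/2879 + 1045/554 = 1564277/1594966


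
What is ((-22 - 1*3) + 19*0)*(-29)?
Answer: 725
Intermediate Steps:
((-22 - 1*3) + 19*0)*(-29) = ((-22 - 3) + 0)*(-29) = (-25 + 0)*(-29) = -25*(-29) = 725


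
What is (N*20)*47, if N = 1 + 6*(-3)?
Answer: -15980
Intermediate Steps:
N = -17 (N = 1 - 18 = -17)
(N*20)*47 = -17*20*47 = -340*47 = -15980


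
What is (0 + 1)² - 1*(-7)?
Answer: 8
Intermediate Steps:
(0 + 1)² - 1*(-7) = 1² + 7 = 1 + 7 = 8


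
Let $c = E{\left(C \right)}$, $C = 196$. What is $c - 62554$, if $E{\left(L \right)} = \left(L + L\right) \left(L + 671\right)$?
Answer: $277310$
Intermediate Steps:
$E{\left(L \right)} = 2 L \left(671 + L\right)$
$c = 339864$ ($c = 2 \cdot 196 \left(671 + 196\right) = 2 \cdot 196 \cdot 867 = 339864$)
$c - 62554 = 339864 - 62554 = 277310$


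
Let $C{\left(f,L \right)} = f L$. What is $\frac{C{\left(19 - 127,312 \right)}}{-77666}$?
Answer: $\frac{16848}{38833} \approx 0.43386$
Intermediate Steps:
$C{\left(f,L \right)} = L f$
$\frac{C{\left(19 - 127,312 \right)}}{-77666} = \frac{312 \left(19 - 127\right)}{-77666} = 312 \left(19 - 127\right) \left(- \frac{1}{77666}\right) = 312 \left(-108\right) \left(- \frac{1}{77666}\right) = \left(-33696\right) \left(- \frac{1}{77666}\right) = \frac{16848}{38833}$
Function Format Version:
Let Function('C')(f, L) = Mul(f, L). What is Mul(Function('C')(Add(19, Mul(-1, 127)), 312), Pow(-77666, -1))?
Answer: Rational(16848, 38833) ≈ 0.43386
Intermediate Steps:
Function('C')(f, L) = Mul(L, f)
Mul(Function('C')(Add(19, Mul(-1, 127)), 312), Pow(-77666, -1)) = Mul(Mul(312, Add(19, Mul(-1, 127))), Pow(-77666, -1)) = Mul(Mul(312, Add(19, -127)), Rational(-1, 77666)) = Mul(Mul(312, -108), Rational(-1, 77666)) = Mul(-33696, Rational(-1, 77666)) = Rational(16848, 38833)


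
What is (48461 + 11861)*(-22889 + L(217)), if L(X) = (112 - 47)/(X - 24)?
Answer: -266473158864/193 ≈ -1.3807e+9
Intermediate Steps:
L(X) = 65/(-24 + X)
(48461 + 11861)*(-22889 + L(217)) = (48461 + 11861)*(-22889 + 65/(-24 + 217)) = 60322*(-22889 + 65/193) = 60322*(-4417512/193) = -266473158864/193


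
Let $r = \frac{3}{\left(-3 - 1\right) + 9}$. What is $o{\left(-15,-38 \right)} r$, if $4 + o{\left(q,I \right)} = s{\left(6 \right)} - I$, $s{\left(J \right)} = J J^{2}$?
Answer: $150$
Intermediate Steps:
$s{\left(J \right)} = J^{3}$
$o{\left(q,I \right)} = 212 - I$ ($o{\left(q,I \right)} = -4 - \left(-216 + I\right) = 212 - I$)
$r = \frac{3}{5}$ ($r = \frac{3}{\left(-3 - 1\right) + 9} = \frac{3}{-4 + 9} = \frac{3}{5} \approx 0.6$)
$o{\left(-15,-38 \right)} r = \left(212 - -38\right) \frac{3}{5} = \left(212 + 38\right) \frac{3}{5} = 250 \cdot \frac{3}{5} = 150$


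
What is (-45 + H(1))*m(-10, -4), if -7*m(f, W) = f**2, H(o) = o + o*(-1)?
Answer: 4500/7 ≈ 642.86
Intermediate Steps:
H(o) = 0 (H(o) = o - o = 0)
m(f, W) = -f**2/7
(-45 + H(1))*m(-10, -4) = (-45 + 0)*(-1/7*(-10)**2) = -(-45)*100/7 = -45*(-100/7) = 4500/7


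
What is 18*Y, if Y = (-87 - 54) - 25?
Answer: -2988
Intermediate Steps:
Y = -166 (Y = -141 - 25 = -166)
18*Y = 18*(-166) = -2988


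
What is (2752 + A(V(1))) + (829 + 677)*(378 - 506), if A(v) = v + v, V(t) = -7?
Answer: -190030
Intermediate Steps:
A(v) = 2*v
(2752 + A(V(1))) + (829 + 677)*(378 - 506) = (2752 + 2*(-7)) + (829 + 677)*(378 - 506) = (2752 - 14) + 1506*(-128) = 2738 - 192768 = -190030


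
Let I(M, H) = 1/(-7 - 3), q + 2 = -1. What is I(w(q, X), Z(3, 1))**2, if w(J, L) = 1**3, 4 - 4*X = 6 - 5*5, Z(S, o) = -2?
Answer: 1/100 ≈ 0.010000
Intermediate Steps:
q = -3 (q = -2 - 1 = -3)
X = 23/4 (X = 1 - (6 - 5*5)/4 = 1 - (6 - 25)/4 = 1 - 1/4*(-19) = 1 + 19/4 = 23/4 ≈ 5.7500)
w(J, L) = 1
I(M, H) = -1/10 (I(M, H) = 1/(-10) = -1/10)
I(w(q, X), Z(3, 1))**2 = (-1/10)**2 = 1/100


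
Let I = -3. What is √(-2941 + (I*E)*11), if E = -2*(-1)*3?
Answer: I*√3139 ≈ 56.027*I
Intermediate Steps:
E = 6 (E = 2*3 = 6)
√(-2941 + (I*E)*11) = √(-2941 - 3*6*11) = √(-2941 - 18*11) = √(-2941 - 198) = √(-3139) = I*√3139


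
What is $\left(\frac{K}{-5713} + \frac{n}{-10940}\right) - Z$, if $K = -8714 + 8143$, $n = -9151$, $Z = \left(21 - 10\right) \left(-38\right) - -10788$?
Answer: $- \frac{648068754997}{62500220} \approx -10369.0$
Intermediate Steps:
$Z = 10370$ ($Z = 11 \left(-38\right) + 10788 = -418 + 10788 = 10370$)
$K = -571$
$\left(\frac{K}{-5713} + \frac{n}{-10940}\right) - Z = \left(- \frac{571}{-5713} - \frac{9151}{-10940}\right) - 10370 = \left(\left(-571\right) \left(- \frac{1}{5713}\right) - - \frac{9151}{10940}\right) - 10370 = \left(\frac{571}{5713} + \frac{9151}{10940}\right) - 10370 = \frac{58526403}{62500220} - 10370 = - \frac{648068754997}{62500220}$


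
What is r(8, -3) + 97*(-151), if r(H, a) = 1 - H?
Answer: -14654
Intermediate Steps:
r(8, -3) + 97*(-151) = (1 - 1*8) + 97*(-151) = (1 - 8) - 14647 = -7 - 14647 = -14654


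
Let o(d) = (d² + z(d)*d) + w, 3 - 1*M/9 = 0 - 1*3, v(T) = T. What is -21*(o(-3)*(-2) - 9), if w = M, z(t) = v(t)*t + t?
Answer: 2079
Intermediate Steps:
z(t) = t + t² (z(t) = t*t + t = t² + t = t + t²)
M = 54 (M = 27 - 9*(0 - 1*3) = 27 - 9*(0 - 3) = 27 - 9*(-3) = 27 + 27 = 54)
w = 54
o(d) = 54 + d² + d²*(1 + d) (o(d) = (d² + (d*(1 + d))*d) + 54 = (d² + d²*(1 + d)) + 54 = 54 + d² + d²*(1 + d))
-21*(o(-3)*(-2) - 9) = -21*((54 + (-3)³ + 2*(-3)²)*(-2) - 9) = -21*((54 - 27 + 2*9)*(-2) - 9) = -21*((54 - 27 + 18)*(-2) - 9) = -21*(45*(-2) - 9) = -21*(-90 - 9) = -21*(-99) = 2079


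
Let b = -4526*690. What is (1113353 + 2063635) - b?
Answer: 6299928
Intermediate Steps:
b = -3122940
(1113353 + 2063635) - b = (1113353 + 2063635) - 1*(-3122940) = 3176988 + 3122940 = 6299928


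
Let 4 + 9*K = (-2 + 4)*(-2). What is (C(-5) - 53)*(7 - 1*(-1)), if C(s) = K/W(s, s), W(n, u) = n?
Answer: -19016/45 ≈ -422.58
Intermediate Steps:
K = -8/9 (K = -4/9 + ((-2 + 4)*(-2))/9 = -4/9 + (2*(-2))/9 = -4/9 + (1/9)*(-4) = -4/9 - 4/9 = -8/9 ≈ -0.88889)
C(s) = -8/(9*s)
(C(-5) - 53)*(7 - 1*(-1)) = (-8/9/(-5) - 53)*(7 - 1*(-1)) = (-8/9*(-1/5) - 53)*(7 + 1) = (8/45 - 53)*8 = -2377/45*8 = -19016/45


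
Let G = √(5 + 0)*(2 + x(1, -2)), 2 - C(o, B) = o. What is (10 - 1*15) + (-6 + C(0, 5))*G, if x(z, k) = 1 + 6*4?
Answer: -5 - 108*√5 ≈ -246.50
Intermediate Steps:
C(o, B) = 2 - o
x(z, k) = 25 (x(z, k) = 1 + 24 = 25)
G = 27*√5 (G = √(5 + 0)*(2 + 25) = √5*27 = 27*√5 ≈ 60.374)
(10 - 1*15) + (-6 + C(0, 5))*G = (10 - 1*15) + (-6 + (2 - 1*0))*(27*√5) = (10 - 15) + (-6 + (2 + 0))*(27*√5) = -5 + (-6 + 2)*(27*√5) = -5 - 108*√5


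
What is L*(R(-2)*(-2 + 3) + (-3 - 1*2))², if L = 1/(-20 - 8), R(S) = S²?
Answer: -1/28 ≈ -0.035714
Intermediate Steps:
L = -1/28 (L = 1/(-28) = -1/28 ≈ -0.035714)
L*(R(-2)*(-2 + 3) + (-3 - 1*2))² = -((-2)²*(-2 + 3) + (-3 - 1*2))²/28 = -(4*1 + (-3 - 2))²/28 = -(4 - 5)²/28 = -1/28*(-1)² = -1/28*1 = -1/28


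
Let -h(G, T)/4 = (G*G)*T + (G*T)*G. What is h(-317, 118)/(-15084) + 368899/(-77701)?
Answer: 1841319488075/293010471 ≈ 6284.1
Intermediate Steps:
h(G, T) = -8*T*G² (h(G, T) = -4*((G*G)*T + (G*T)*G) = -4*(G²*T + T*G²) = -4*(T*G² + T*G²) = -8*T*G²)
h(-317, 118)/(-15084) + 368899/(-77701) = -8*118*(-317)²/(-15084) + 368899/(-77701) = -8*118*100489*(-1/15084) + 368899*(-1/77701) = -94861616*(-1/15084) - 368899/77701 = 23715404/3771 - 368899/77701 = 1841319488075/293010471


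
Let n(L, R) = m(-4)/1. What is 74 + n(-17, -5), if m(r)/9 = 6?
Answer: 128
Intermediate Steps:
m(r) = 54 (m(r) = 9*6 = 54)
n(L, R) = 54 (n(L, R) = 54/1 = 54*1 = 54)
74 + n(-17, -5) = 74 + 54 = 128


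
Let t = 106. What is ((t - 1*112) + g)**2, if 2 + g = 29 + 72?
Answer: 8649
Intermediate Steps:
g = 99 (g = -2 + (29 + 72) = -2 + 101 = 99)
((t - 1*112) + g)**2 = ((106 - 1*112) + 99)**2 = ((106 - 112) + 99)**2 = (-6 + 99)**2 = 93**2 = 8649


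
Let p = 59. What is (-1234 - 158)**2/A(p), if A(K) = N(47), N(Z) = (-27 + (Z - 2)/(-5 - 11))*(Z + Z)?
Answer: -1722368/2491 ≈ -691.44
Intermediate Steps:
N(Z) = 2*Z*(-215/8 - Z/16) (N(Z) = (-27 + (-2 + Z)/(-16))*(2*Z) = (-27 + (-2 + Z)*(-1/16))*(2*Z) = (-27 + (1/8 - Z/16))*(2*Z) = (-215/8 - Z/16)*(2*Z) = 2*Z*(-215/8 - Z/16))
A(K) = -22419/8 (A(K) = -1/8*47*(430 + 47) = -1/8*47*477 = -22419/8)
(-1234 - 158)**2/A(p) = (-1234 - 158)**2/(-22419/8) = (-1392)**2*(-8/22419) = 1937664*(-8/22419) = -1722368/2491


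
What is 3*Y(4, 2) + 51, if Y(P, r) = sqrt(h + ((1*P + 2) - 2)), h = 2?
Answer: 51 + 3*sqrt(6) ≈ 58.348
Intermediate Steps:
Y(P, r) = sqrt(2 + P) (Y(P, r) = sqrt(2 + ((1*P + 2) - 2)) = sqrt(2 + ((P + 2) - 2)) = sqrt(2 + ((2 + P) - 2)) = sqrt(2 + P))
3*Y(4, 2) + 51 = 3*sqrt(2 + 4) + 51 = 3*sqrt(6) + 51 = 51 + 3*sqrt(6)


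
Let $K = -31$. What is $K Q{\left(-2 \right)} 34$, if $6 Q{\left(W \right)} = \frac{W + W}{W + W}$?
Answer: $- \frac{527}{3} \approx -175.67$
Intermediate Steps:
$Q{\left(W \right)} = \frac{1}{6}$ ($Q{\left(W \right)} = \frac{\left(W + W\right) \frac{1}{W + W}}{6} = \frac{2 W \frac{1}{2 W}}{6} = \frac{1}{6} \cdot 1 = \frac{1}{6}$)
$K Q{\left(-2 \right)} 34 = \left(-31\right) \frac{1}{6} \cdot 34 = \left(- \frac{31}{6}\right) 34 = - \frac{527}{3}$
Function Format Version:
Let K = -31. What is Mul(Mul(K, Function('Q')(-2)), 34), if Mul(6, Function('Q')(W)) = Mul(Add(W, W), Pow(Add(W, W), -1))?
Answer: Rational(-527, 3) ≈ -175.67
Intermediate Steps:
Function('Q')(W) = Rational(1, 6) (Function('Q')(W) = Mul(Rational(1, 6), Mul(Add(W, W), Pow(Add(W, W), -1))) = Mul(Rational(1, 6), Mul(Mul(2, W), Pow(Mul(2, W), -1))) = Mul(Rational(1, 6), Mul(Mul(2, W), Mul(Rational(1, 2), Pow(W, -1)))) = Mul(Rational(1, 6), 1) = Rational(1, 6))
Mul(Mul(K, Function('Q')(-2)), 34) = Mul(Mul(-31, Rational(1, 6)), 34) = Mul(Rational(-31, 6), 34) = Rational(-527, 3)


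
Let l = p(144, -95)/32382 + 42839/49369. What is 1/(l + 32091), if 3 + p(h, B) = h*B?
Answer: 532888986/17101177681883 ≈ 3.1161e-5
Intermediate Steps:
p(h, B) = -3 + B*h (p(h, B) = -3 + h*B = -3 + B*h)
l = 237232157/532888986 (l = (-3 - 95*144)/32382 + 42839/49369 = (-3 - 13680)*(1/32382) + 42839*(1/49369) = -13683*1/32382 + 42839/49369 = -4561/10794 + 42839/49369 = 237232157/532888986 ≈ 0.44518)
1/(l + 32091) = 1/(237232157/532888986 + 32091) = 1/(17101177681883/532888986) = 532888986/17101177681883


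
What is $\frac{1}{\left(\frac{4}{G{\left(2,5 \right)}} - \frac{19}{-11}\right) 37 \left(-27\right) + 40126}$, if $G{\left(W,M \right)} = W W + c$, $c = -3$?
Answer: $\frac{11}{378449} \approx 2.9066 \cdot 10^{-5}$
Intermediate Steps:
$G{\left(W,M \right)} = -3 + W^{2}$ ($G{\left(W,M \right)} = W W - 3 = W^{2} - 3 = -3 + W^{2}$)
$\frac{1}{\left(\frac{4}{G{\left(2,5 \right)}} - \frac{19}{-11}\right) 37 \left(-27\right) + 40126} = \frac{1}{\left(\frac{4}{-3 + 2^{2}} - \frac{19}{-11}\right) 37 \left(-27\right) + 40126} = \frac{1}{\left(\frac{4}{-3 + 4} - - \frac{19}{11}\right) 37 \left(-27\right) + 40126} = \frac{1}{\left(\frac{4}{1} + \frac{19}{11}\right) 37 \left(-27\right) + 40126} = \frac{1}{\left(4 \cdot 1 + \frac{19}{11}\right) 37 \left(-27\right) + 40126} = \frac{1}{\left(4 + \frac{19}{11}\right) 37 \left(-27\right) + 40126} = \frac{1}{\frac{63}{11} \cdot 37 \left(-27\right) + 40126} = \frac{1}{\frac{2331}{11} \left(-27\right) + 40126} = \frac{1}{- \frac{62937}{11} + 40126} = \frac{1}{\frac{378449}{11}} = \frac{11}{378449}$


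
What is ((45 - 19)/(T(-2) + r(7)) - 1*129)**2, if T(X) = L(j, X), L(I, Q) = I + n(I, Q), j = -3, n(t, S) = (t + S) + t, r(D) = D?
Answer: 73441/4 ≈ 18360.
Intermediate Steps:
n(t, S) = S + 2*t (n(t, S) = (S + t) + t = S + 2*t)
L(I, Q) = Q + 3*I (L(I, Q) = I + (Q + 2*I) = Q + 3*I)
T(X) = -9 + X (T(X) = X + 3*(-3) = X - 9 = -9 + X)
((45 - 19)/(T(-2) + r(7)) - 1*129)**2 = ((45 - 19)/((-9 - 2) + 7) - 1*129)**2 = (26/(-11 + 7) - 129)**2 = (26/(-4) - 129)**2 = (26*(-1/4) - 129)**2 = (-13/2 - 129)**2 = (-271/2)**2 = 73441/4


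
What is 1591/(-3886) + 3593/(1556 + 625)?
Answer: 10492427/8475366 ≈ 1.2380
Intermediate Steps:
1591/(-3886) + 3593/(1556 + 625) = 1591*(-1/3886) + 3593/2181 = -1591/3886 + 3593*(1/2181) = -1591/3886 + 3593/2181 = 10492427/8475366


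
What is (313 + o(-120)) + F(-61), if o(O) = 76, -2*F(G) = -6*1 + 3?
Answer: 781/2 ≈ 390.50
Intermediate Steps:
F(G) = 3/2 (F(G) = -(-6*1 + 3)/2 = -(-6 + 3)/2 = -½*(-3) = 3/2)
(313 + o(-120)) + F(-61) = (313 + 76) + 3/2 = 389 + 3/2 = 781/2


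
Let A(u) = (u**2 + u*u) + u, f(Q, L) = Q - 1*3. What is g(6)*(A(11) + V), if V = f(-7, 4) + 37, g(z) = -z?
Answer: -1680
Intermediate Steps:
f(Q, L) = -3 + Q (f(Q, L) = Q - 3 = -3 + Q)
A(u) = u + 2*u**2 (A(u) = (u**2 + u**2) + u = 2*u**2 + u = u + 2*u**2)
V = 27 (V = (-3 - 7) + 37 = -10 + 37 = 27)
g(6)*(A(11) + V) = (-1*6)*(11*(1 + 2*11) + 27) = -6*(11*(1 + 22) + 27) = -6*(11*23 + 27) = -6*(253 + 27) = -6*280 = -1680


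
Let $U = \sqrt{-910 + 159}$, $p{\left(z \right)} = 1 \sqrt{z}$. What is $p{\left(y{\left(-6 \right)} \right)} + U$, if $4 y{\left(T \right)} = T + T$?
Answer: $i \left(\sqrt{3} + \sqrt{751}\right) \approx 29.136 i$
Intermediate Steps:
$y{\left(T \right)} = \frac{T}{2}$ ($y{\left(T \right)} = \frac{T + T}{4} = \frac{2 T}{4} = \frac{T}{2}$)
$p{\left(z \right)} = \sqrt{z}$
$U = i \sqrt{751}$ ($U = \sqrt{-751} = i \sqrt{751} \approx 27.404 i$)
$p{\left(y{\left(-6 \right)} \right)} + U = \sqrt{\frac{1}{2} \left(-6\right)} + i \sqrt{751} = \sqrt{-3} + i \sqrt{751} = i \sqrt{3} + i \sqrt{751}$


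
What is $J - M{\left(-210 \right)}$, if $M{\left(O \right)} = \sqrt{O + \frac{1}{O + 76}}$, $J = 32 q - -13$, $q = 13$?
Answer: $429 - \frac{i \sqrt{3770894}}{134} \approx 429.0 - 14.492 i$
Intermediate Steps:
$J = 429$ ($J = 32 \cdot 13 - -13 = 416 + 13 = 429$)
$M{\left(O \right)} = \sqrt{O + \frac{1}{76 + O}}$
$J - M{\left(-210 \right)} = 429 - \sqrt{\frac{1 - 210 \left(76 - 210\right)}{76 - 210}} = 429 - \sqrt{\frac{1 - -28140}{-134}} = 429 - \sqrt{- \frac{1 + 28140}{134}} = 429 - \sqrt{\left(- \frac{1}{134}\right) 28141} = 429 - \sqrt{- \frac{28141}{134}} = 429 - \frac{i \sqrt{3770894}}{134}$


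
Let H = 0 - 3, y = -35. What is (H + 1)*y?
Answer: 70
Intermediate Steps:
H = -3 (H = 0 - 1*3 = 0 - 3 = -3)
(H + 1)*y = (-3 + 1)*(-35) = -2*(-35) = 70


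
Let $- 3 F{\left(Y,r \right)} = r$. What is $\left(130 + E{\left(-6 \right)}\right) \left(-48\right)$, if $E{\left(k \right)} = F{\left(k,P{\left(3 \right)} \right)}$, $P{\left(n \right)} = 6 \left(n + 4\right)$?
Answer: $-5568$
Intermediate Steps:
$P{\left(n \right)} = 24 + 6 n$ ($P{\left(n \right)} = 6 \left(4 + n\right) = 24 + 6 n$)
$F{\left(Y,r \right)} = - \frac{r}{3}$
$E{\left(k \right)} = -14$ ($E{\left(k \right)} = - \frac{24 + 6 \cdot 3}{3} = - \frac{24 + 18}{3} = \left(- \frac{1}{3}\right) 42 = -14$)
$\left(130 + E{\left(-6 \right)}\right) \left(-48\right) = \left(130 - 14\right) \left(-48\right) = 116 \left(-48\right) = -5568$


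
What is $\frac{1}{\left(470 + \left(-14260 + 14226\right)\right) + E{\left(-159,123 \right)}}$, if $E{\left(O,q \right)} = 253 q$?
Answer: $\frac{1}{31555} \approx 3.1691 \cdot 10^{-5}$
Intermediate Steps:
$\frac{1}{\left(470 + \left(-14260 + 14226\right)\right) + E{\left(-159,123 \right)}} = \frac{1}{\left(470 + \left(-14260 + 14226\right)\right) + 253 \cdot 123} = \frac{1}{\left(470 - 34\right) + 31119} = \frac{1}{436 + 31119} = \frac{1}{31555}$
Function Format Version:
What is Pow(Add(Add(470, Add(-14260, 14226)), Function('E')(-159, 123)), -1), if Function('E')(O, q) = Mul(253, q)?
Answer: Rational(1, 31555) ≈ 3.1691e-5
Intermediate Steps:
Pow(Add(Add(470, Add(-14260, 14226)), Function('E')(-159, 123)), -1) = Pow(Add(Add(470, Add(-14260, 14226)), Mul(253, 123)), -1) = Pow(Add(Add(470, -34), 31119), -1) = Pow(Add(436, 31119), -1) = Pow(31555, -1) = Rational(1, 31555)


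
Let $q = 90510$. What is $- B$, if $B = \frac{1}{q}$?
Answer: $- \frac{1}{90510} \approx -1.1048 \cdot 10^{-5}$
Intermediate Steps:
$B = \frac{1}{90510} \approx 1.1048 \cdot 10^{-5}$
$- B = \left(-1\right) \frac{1}{90510} = - \frac{1}{90510}$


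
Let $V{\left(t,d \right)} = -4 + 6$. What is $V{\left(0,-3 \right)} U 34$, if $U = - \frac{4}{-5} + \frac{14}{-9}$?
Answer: $- \frac{2312}{45} \approx -51.378$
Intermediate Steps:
$U = - \frac{34}{45}$ ($U = \left(-4\right) \left(- \frac{1}{5}\right) + 14 \left(- \frac{1}{9}\right) = \frac{4}{5} - \frac{14}{9} = - \frac{34}{45} \approx -0.75556$)
$V{\left(t,d \right)} = 2$
$V{\left(0,-3 \right)} U 34 = 2 \left(- \frac{34}{45}\right) 34 = \left(- \frac{68}{45}\right) 34 = - \frac{2312}{45}$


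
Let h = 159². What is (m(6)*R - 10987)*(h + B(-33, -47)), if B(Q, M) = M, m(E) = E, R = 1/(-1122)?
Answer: -4713183580/17 ≈ -2.7725e+8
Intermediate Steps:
R = -1/1122 ≈ -0.00089127
h = 25281
(m(6)*R - 10987)*(h + B(-33, -47)) = (6*(-1/1122) - 10987)*(25281 - 47) = (-1/187 - 10987)*25234 = -2054570/187*25234 = -4713183580/17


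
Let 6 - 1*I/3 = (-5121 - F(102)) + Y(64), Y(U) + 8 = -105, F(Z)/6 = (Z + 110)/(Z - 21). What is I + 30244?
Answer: 414100/9 ≈ 46011.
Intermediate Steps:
F(Z) = 6*(110 + Z)/(-21 + Z) (F(Z) = 6*((Z + 110)/(Z - 21)) = 6*((110 + Z)/(-21 + Z)) = 6*(110 + Z)/(-21 + Z))
Y(U) = -113 (Y(U) = -8 - 105 = -113)
I = 141904/9 (I = 18 - 3*((-5121 - 6*(110 + 102)/(-21 + 102)) - 113) = 18 - 3*((-5121 - 6*212/81) - 113) = 18 - 3*((-5121 - 1*424/27) - 113) = 18 - 3*((-5121 - 424/27) - 113) = 18 - 3*(-138691/27 - 113) = 18 - 3*(-141742/27) = 18 + 141742/9 = 141904/9 ≈ 15767.)
I + 30244 = 141904/9 + 30244 = 414100/9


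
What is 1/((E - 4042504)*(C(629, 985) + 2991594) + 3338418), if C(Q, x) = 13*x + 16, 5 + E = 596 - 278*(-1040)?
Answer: -1/11274944242677 ≈ -8.8692e-14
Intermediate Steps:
E = 289711 (E = -5 + (596 - 278*(-1040)) = -5 + (596 + 289120) = -5 + 289716 = 289711)
C(Q, x) = 16 + 13*x
1/((E - 4042504)*(C(629, 985) + 2991594) + 3338418) = 1/((289711 - 4042504)*((16 + 13*985) + 2991594) + 3338418) = 1/(-3752793*((16 + 12805) + 2991594) + 3338418) = 1/(-3752793*(12821 + 2991594) + 3338418) = 1/(-3752793*3004415 + 3338418) = 1/(-11274947581095 + 3338418) = 1/(-11274944242677) = -1/11274944242677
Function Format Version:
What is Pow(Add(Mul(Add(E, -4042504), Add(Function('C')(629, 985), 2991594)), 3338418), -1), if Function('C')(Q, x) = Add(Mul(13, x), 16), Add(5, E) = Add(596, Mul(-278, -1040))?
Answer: Rational(-1, 11274944242677) ≈ -8.8692e-14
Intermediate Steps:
E = 289711 (E = Add(-5, Add(596, Mul(-278, -1040))) = Add(-5, Add(596, 289120)) = Add(-5, 289716) = 289711)
Function('C')(Q, x) = Add(16, Mul(13, x))
Pow(Add(Mul(Add(E, -4042504), Add(Function('C')(629, 985), 2991594)), 3338418), -1) = Pow(Add(Mul(Add(289711, -4042504), Add(Add(16, Mul(13, 985)), 2991594)), 3338418), -1) = Pow(Add(Mul(-3752793, Add(Add(16, 12805), 2991594)), 3338418), -1) = Pow(Add(Mul(-3752793, Add(12821, 2991594)), 3338418), -1) = Pow(Add(Mul(-3752793, 3004415), 3338418), -1) = Pow(Add(-11274947581095, 3338418), -1) = Pow(-11274944242677, -1) = Rational(-1, 11274944242677)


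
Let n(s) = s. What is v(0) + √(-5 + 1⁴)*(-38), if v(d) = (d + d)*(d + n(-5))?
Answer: -76*I ≈ -76.0*I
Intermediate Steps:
v(d) = 2*d*(-5 + d) (v(d) = (d + d)*(d - 5) = (2*d)*(-5 + d) = 2*d*(-5 + d))
v(0) + √(-5 + 1⁴)*(-38) = 2*0*(-5 + 0) + √(-5 + 1⁴)*(-38) = 2*0*(-5) + √(-5 + 1)*(-38) = 0 + √(-4)*(-38) = 0 + (2*I)*(-38) = 0 - 76*I = -76*I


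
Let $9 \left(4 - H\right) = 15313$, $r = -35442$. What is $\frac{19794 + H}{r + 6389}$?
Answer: $- \frac{162869}{261477} \approx -0.62288$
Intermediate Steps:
$H = - \frac{15277}{9}$ ($H = 4 - \frac{15313}{9} = - \frac{15277}{9} \approx -1697.4$)
$\frac{19794 + H}{r + 6389} = \frac{19794 - \frac{15277}{9}}{-35442 + 6389} = \frac{162869}{9 \left(-29053\right)} = \frac{162869}{9} \left(- \frac{1}{29053}\right) = - \frac{162869}{261477}$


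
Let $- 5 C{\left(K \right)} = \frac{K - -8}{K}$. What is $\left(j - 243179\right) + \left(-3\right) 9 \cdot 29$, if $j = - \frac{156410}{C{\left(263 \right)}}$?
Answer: $\frac{139565448}{271} \approx 5.15 \cdot 10^{5}$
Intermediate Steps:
$C{\left(K \right)} = - \frac{8 + K}{5 K}$ ($C{\left(K \right)} = - \frac{\left(K - -8\right) \frac{1}{K}}{5} = - \frac{\left(K + 8\right) \frac{1}{K}}{5} = - \frac{\left(8 + K\right) \frac{1}{K}}{5} = - \frac{\frac{1}{K} \left(8 + K\right)}{5} = - \frac{8 + K}{5 K}$)
$j = \frac{205679150}{271}$ ($j = - \frac{156410}{\frac{1}{5} \cdot \frac{1}{263} \left(-8 - 263\right)} = - \frac{156410}{\frac{1}{5} \cdot \frac{1}{263} \left(-271\right)} = - \frac{156410}{- \frac{271}{1315}} = \left(-156410\right) \left(- \frac{1315}{271}\right) = \frac{205679150}{271} \approx 7.5896 \cdot 10^{5}$)
$\left(j - 243179\right) + \left(-3\right) 9 \cdot 29 = \left(\frac{205679150}{271} - 243179\right) + \left(-3\right) 9 \cdot 29 = \frac{139777641}{271} - 783 = \frac{139565448}{271}$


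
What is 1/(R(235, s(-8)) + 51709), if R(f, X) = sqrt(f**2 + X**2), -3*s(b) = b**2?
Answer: 465381/24063885008 - 3*sqrt(501121)/24063885008 ≈ 1.9251e-5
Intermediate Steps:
s(b) = -b**2/3
R(f, X) = sqrt(X**2 + f**2)
1/(R(235, s(-8)) + 51709) = 1/(sqrt((-1/3*(-8)**2)**2 + 235**2) + 51709) = 1/(sqrt((-1/3*64)**2 + 55225) + 51709) = 1/(sqrt((-64/3)**2 + 55225) + 51709) = 1/(sqrt(4096/9 + 55225) + 51709) = 1/(sqrt(501121/9) + 51709) = 1/(sqrt(501121)/3 + 51709) = 1/(51709 + sqrt(501121)/3)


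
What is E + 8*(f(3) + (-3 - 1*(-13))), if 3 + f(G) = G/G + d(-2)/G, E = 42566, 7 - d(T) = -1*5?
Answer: 42662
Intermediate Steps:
d(T) = 12 (d(T) = 7 - (-1)*5 = 7 - 1*(-5) = 7 + 5 = 12)
f(G) = -2 + 12/G (f(G) = -3 + (G/G + 12/G) = -3 + (1 + 12/G) = -2 + 12/G)
E + 8*(f(3) + (-3 - 1*(-13))) = 42566 + 8*((-2 + 12/3) + (-3 - 1*(-13))) = 42566 + 8*((-2 + 12*(⅓)) + (-3 + 13)) = 42566 + 8*((-2 + 4) + 10) = 42566 + 8*(2 + 10) = 42566 + 8*12 = 42566 + 96 = 42662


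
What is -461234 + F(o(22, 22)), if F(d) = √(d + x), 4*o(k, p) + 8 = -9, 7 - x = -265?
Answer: -461234 + 3*√119/2 ≈ -4.6122e+5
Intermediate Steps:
x = 272 (x = 7 - 1*(-265) = 7 + 265 = 272)
o(k, p) = -17/4 (o(k, p) = -2 + (¼)*(-9) = -2 - 9/4 = -17/4)
F(d) = √(272 + d) (F(d) = √(d + 272) = √(272 + d))
-461234 + F(o(22, 22)) = -461234 + √(272 - 17/4) = -461234 + √(1071/4) = -461234 + 3*√119/2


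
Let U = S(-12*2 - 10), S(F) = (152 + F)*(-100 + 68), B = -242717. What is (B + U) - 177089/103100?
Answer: -25413605389/103100 ≈ -2.4649e+5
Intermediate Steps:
S(F) = -4864 - 32*F (S(F) = (152 + F)*(-32) = -4864 - 32*F)
U = -3776 (U = -4864 - 32*(-12*2 - 10) = -4864 - 32*(-24 - 10) = -4864 - 32*(-34) = -4864 + 1088 = -3776)
(B + U) - 177089/103100 = (-242717 - 3776) - 177089/103100 = -246493 - 177089*1/103100 = -246493 - 177089/103100 = -25413605389/103100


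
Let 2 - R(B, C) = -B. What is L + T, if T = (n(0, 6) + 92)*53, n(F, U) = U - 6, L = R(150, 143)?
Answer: 5028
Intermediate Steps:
R(B, C) = 2 + B (R(B, C) = 2 - (-1)*B = 2 + B)
L = 152 (L = 2 + 150 = 152)
n(F, U) = -6 + U
T = 4876 (T = ((-6 + 6) + 92)*53 = (0 + 92)*53 = 92*53 = 4876)
L + T = 152 + 4876 = 5028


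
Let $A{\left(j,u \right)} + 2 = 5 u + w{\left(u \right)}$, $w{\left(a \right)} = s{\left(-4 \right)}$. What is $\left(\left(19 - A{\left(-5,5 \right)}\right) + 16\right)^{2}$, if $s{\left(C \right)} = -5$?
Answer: $289$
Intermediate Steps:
$w{\left(a \right)} = -5$
$A{\left(j,u \right)} = -7 + 5 u$ ($A{\left(j,u \right)} = -2 + \left(5 u - 5\right) = -2 + \left(-5 + 5 u\right) = -7 + 5 u$)
$\left(\left(19 - A{\left(-5,5 \right)}\right) + 16\right)^{2} = \left(\left(19 - \left(-7 + 5 \cdot 5\right)\right) + 16\right)^{2} = \left(\left(19 - \left(-7 + 25\right)\right) + 16\right)^{2} = \left(\left(19 - 18\right) + 16\right)^{2} = \left(1 + 16\right)^{2} = 17^{2} = 289$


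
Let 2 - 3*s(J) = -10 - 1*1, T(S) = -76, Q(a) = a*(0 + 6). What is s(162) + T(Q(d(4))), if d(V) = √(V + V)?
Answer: -215/3 ≈ -71.667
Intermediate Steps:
d(V) = √2*√V (d(V) = √(2*V) = √2*√V)
Q(a) = 6*a (Q(a) = a*6 = 6*a)
s(J) = 13/3 (s(J) = ⅔ - (-10 - 1*1)/3 = ⅔ - (-10 - 1)/3 = ⅔ - ⅓*(-11) = ⅔ + 11/3 = 13/3)
s(162) + T(Q(d(4))) = 13/3 - 76 = -215/3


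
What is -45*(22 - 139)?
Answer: 5265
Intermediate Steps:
-45*(22 - 139) = -45*(-117) = 5265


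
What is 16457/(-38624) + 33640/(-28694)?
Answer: -885764259/554138528 ≈ -1.5985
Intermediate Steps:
16457/(-38624) + 33640/(-28694) = 16457*(-1/38624) + 33640*(-1/28694) = -16457/38624 - 16820/14347 = -885764259/554138528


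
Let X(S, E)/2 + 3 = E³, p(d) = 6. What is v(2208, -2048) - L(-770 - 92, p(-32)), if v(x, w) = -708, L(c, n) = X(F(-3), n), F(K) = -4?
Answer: -1134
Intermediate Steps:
X(S, E) = -6 + 2*E³
L(c, n) = -6 + 2*n³
v(2208, -2048) - L(-770 - 92, p(-32)) = -708 - (-6 + 2*6³) = -708 - (-6 + 2*216) = -708 - (-6 + 432) = -708 - 1*426 = -708 - 426 = -1134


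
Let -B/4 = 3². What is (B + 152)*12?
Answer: 1392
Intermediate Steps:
B = -36 (B = -4*3² = -4*9 = -36)
(B + 152)*12 = (-36 + 152)*12 = 116*12 = 1392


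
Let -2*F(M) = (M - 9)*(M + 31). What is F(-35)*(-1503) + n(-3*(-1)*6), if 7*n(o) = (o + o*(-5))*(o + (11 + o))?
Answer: 922464/7 ≈ 1.3178e+5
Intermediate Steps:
F(M) = -(-9 + M)*(31 + M)/2 (F(M) = -(M - 9)*(M + 31)/2 = -(-9 + M)*(31 + M)/2)
n(o) = -4*o*(11 + 2*o)/7 (n(o) = ((o + o*(-5))*(o + (11 + o)))/7 = ((o - 5*o)*(11 + 2*o))/7 = ((-4*o)*(11 + 2*o))/7 = (-4*o*(11 + 2*o))/7 = -4*o*(11 + 2*o)/7)
F(-35)*(-1503) + n(-3*(-1)*6) = (279/2 - 11*(-35) - ½*(-35)²)*(-1503) - 4*-3*(-1)*6*(11 + 2*(-3*(-1)*6))/7 = (279/2 + 385 - ½*1225)*(-1503) - 4*3*6*(11 + 2*(3*6))/7 = (279/2 + 385 - 1225/2)*(-1503) - 4/7*18*(11 + 2*18) = -88*(-1503) - 4/7*18*(11 + 36) = 132264 - 4/7*18*47 = 132264 - 3384/7 = 922464/7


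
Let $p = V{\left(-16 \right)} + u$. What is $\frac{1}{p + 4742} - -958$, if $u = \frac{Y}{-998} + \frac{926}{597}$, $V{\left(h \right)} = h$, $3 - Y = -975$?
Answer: $\frac{1348921508705}{1408059719} \approx 958.0$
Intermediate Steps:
$Y = 978$ ($Y = 3 - -975 = 3 + 975 = 978$)
$u = \frac{170141}{297903}$ ($u = \frac{978}{-998} + \frac{926}{597} = 978 \left(- \frac{1}{998}\right) + 926 \cdot \frac{1}{597} = - \frac{489}{499} + \frac{926}{597} = \frac{170141}{297903} \approx 0.57113$)
$p = - \frac{4596307}{297903}$ ($p = -16 + \frac{170141}{297903} = - \frac{4596307}{297903} \approx -15.429$)
$\frac{1}{p + 4742} - -958 = \frac{1}{- \frac{4596307}{297903} + 4742} - -958 = \frac{1}{\frac{1408059719}{297903}} + \left(\left(-791 - 638\right) + 2387\right) = \frac{297903}{1408059719} + \left(-1429 + 2387\right) = \frac{297903}{1408059719} + 958 = \frac{1348921508705}{1408059719}$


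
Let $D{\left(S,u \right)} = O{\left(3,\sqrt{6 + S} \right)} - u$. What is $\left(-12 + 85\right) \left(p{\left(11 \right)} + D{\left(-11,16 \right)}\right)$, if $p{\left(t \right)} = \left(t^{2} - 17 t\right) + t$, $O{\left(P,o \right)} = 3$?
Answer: $-4964$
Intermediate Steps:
$p{\left(t \right)} = t^{2} - 16 t$
$D{\left(S,u \right)} = 3 - u$
$\left(-12 + 85\right) \left(p{\left(11 \right)} + D{\left(-11,16 \right)}\right) = \left(-12 + 85\right) \left(11 \left(-16 + 11\right) + \left(3 - 16\right)\right) = 73 \left(11 \left(-5\right) + \left(3 - 16\right)\right) = 73 \left(-55 - 13\right) = 73 \left(-68\right) = -4964$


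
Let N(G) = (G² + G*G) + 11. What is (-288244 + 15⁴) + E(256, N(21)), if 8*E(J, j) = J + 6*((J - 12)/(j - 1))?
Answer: -211927421/892 ≈ -2.3759e+5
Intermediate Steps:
N(G) = 11 + 2*G² (N(G) = (G² + G²) + 11 = 2*G² + 11 = 11 + 2*G²)
E(J, j) = J/8 + 3*(-12 + J)/(4*(-1 + j)) (E(J, j) = (J + 6*((J - 12)/(j - 1)))/8 = (J + 6*((-12 + J)/(-1 + j)))/8 = (J + 6*(-12 + J)/(-1 + j))/8 = J/8 + 3*(-12 + J)/(4*(-1 + j)))
(-288244 + 15⁴) + E(256, N(21)) = (-288244 + 15⁴) + (-72 + 5*256 + 256*(11 + 2*21²))/(8*(-1 + (11 + 2*21²))) = (-288244 + 50625) + (-72 + 1280 + 256*(11 + 2*441))/(8*(-1 + (11 + 2*441))) = -237619 + (-72 + 1280 + 256*(11 + 882))/(8*(-1 + (11 + 882))) = -237619 + (-72 + 1280 + 256*893)/(8*(-1 + 893)) = -237619 + (⅛)*(-72 + 1280 + 228608)/892 = -237619 + (⅛)*(1/892)*229816 = -237619 + 28727/892 = -211927421/892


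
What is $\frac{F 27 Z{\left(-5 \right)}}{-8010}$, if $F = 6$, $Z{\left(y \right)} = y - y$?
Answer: $0$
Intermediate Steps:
$Z{\left(y \right)} = 0$
$\frac{F 27 Z{\left(-5 \right)}}{-8010} = \frac{6 \cdot 27 \cdot 0}{-8010} = 162 \cdot 0 \left(- \frac{1}{8010}\right) = 0 \left(- \frac{1}{8010}\right) = 0$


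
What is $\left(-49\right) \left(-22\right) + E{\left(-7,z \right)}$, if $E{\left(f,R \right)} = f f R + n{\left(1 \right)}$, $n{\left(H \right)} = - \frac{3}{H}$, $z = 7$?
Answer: $1418$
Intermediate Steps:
$E{\left(f,R \right)} = -3 + R f^{2}$ ($E{\left(f,R \right)} = f f R - \frac{3}{1} = f^{2} R - 3 = R f^{2} - 3 = -3 + R f^{2}$)
$\left(-49\right) \left(-22\right) + E{\left(-7,z \right)} = \left(-49\right) \left(-22\right) - \left(3 - 7 \left(-7\right)^{2}\right) = 1078 + \left(-3 + 7 \cdot 49\right) = 1078 + \left(-3 + 343\right) = 1078 + 340 = 1418$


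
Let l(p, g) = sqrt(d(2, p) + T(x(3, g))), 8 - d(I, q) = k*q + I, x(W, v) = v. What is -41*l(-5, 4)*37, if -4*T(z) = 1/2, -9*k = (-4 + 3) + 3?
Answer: -10619*sqrt(14)/12 ≈ -3311.1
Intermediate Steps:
k = -2/9 (k = -((-4 + 3) + 3)/9 = -(-1 + 3)/9 = -1/9*2 = -2/9 ≈ -0.22222)
d(I, q) = 8 - I + 2*q/9 (d(I, q) = 8 - (-2*q/9 + I) = 8 - (I - 2*q/9) = 8 + (-I + 2*q/9) = 8 - I + 2*q/9)
T(z) = -1/8 (T(z) = -1/(4*2) = -1/4*1/2 = -1/8)
l(p, g) = sqrt(47/8 + 2*p/9) (l(p, g) = sqrt((8 - 1*2 + 2*p/9) - 1/8) = sqrt((8 - 2 + 2*p/9) - 1/8) = sqrt((6 + 2*p/9) - 1/8) = sqrt(47/8 + 2*p/9))
-41*l(-5, 4)*37 = -41*sqrt(846 + 32*(-5))/12*37 = -41*sqrt(846 - 160)/12*37 = -41*sqrt(686)/12*37 = -41*7*sqrt(14)/12*37 = -287*sqrt(14)/12*37 = -10619*sqrt(14)/12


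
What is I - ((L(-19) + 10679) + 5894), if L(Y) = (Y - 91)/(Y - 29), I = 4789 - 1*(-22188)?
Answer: 249641/24 ≈ 10402.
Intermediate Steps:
I = 26977 (I = 4789 + 22188 = 26977)
L(Y) = (-91 + Y)/(-29 + Y)
I - ((L(-19) + 10679) + 5894) = 26977 - (((-91 - 19)/(-29 - 19) + 10679) + 5894) = 26977 - ((-110/(-48) + 10679) + 5894) = 26977 - ((-1/48*(-110) + 10679) + 5894) = 26977 - ((55/24 + 10679) + 5894) = 26977 - (256351/24 + 5894) = 26977 - 1*397807/24 = 26977 - 397807/24 = 249641/24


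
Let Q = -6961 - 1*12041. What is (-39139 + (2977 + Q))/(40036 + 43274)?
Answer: -9194/13885 ≈ -0.66215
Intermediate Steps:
Q = -19002 (Q = -6961 - 12041 = -19002)
(-39139 + (2977 + Q))/(40036 + 43274) = (-39139 + (2977 - 19002))/(40036 + 43274) = (-39139 - 16025)/83310 = -55164*1/83310 = -9194/13885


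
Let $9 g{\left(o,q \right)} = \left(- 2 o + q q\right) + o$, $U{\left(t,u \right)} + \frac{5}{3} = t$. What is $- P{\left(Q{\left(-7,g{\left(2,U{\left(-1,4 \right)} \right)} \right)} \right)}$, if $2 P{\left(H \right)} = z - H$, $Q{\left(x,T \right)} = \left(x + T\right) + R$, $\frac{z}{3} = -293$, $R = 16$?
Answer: $\frac{35987}{81} \approx 444.28$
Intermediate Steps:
$U{\left(t,u \right)} = - \frac{5}{3} + t$
$g{\left(o,q \right)} = - \frac{o}{9} + \frac{q^{2}}{9}$ ($g{\left(o,q \right)} = \frac{\left(- 2 o + q q\right) + o}{9} = \frac{\left(- 2 o + q^{2}\right) + o}{9} = \frac{\left(q^{2} - 2 o\right) + o}{9} = \frac{q^{2} - o}{9} = - \frac{o}{9} + \frac{q^{2}}{9}$)
$z = -879$ ($z = 3 \left(-293\right) = -879$)
$Q{\left(x,T \right)} = 16 + T + x$ ($Q{\left(x,T \right)} = \left(x + T\right) + 16 = \left(T + x\right) + 16 = 16 + T + x$)
$P{\left(H \right)} = - \frac{879}{2} - \frac{H}{2}$ ($P{\left(H \right)} = \frac{-879 - H}{2} = - \frac{879}{2} - \frac{H}{2}$)
$- P{\left(Q{\left(-7,g{\left(2,U{\left(-1,4 \right)} \right)} \right)} \right)} = - (- \frac{879}{2} - \frac{16 + \left(\left(- \frac{1}{9}\right) 2 + \frac{\left(- \frac{5}{3} - 1\right)^{2}}{9}\right) - 7}{2}) = - (- \frac{879}{2} - \frac{16 - \left(\frac{2}{9} - \frac{\left(- \frac{8}{3}\right)^{2}}{9}\right) - 7}{2}) = - (- \frac{879}{2} - \frac{16 + \left(- \frac{2}{9} + \frac{1}{9} \cdot \frac{64}{9}\right) - 7}{2}) = - (- \frac{879}{2} - \frac{16 + \left(- \frac{2}{9} + \frac{64}{81}\right) - 7}{2}) = - (- \frac{879}{2} - \frac{16 + \frac{46}{81} - 7}{2}) = - (- \frac{879}{2} - \frac{775}{162}) = \left(-1\right) \left(- \frac{35987}{81}\right) = \frac{35987}{81}$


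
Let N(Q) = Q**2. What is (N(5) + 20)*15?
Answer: 675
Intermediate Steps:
(N(5) + 20)*15 = (5**2 + 20)*15 = (25 + 20)*15 = 45*15 = 675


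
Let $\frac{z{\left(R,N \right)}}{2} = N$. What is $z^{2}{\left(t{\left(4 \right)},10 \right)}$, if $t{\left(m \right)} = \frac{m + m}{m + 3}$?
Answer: $400$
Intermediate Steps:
$t{\left(m \right)} = \frac{2 m}{3 + m}$
$z{\left(R,N \right)} = 2 N$
$z^{2}{\left(t{\left(4 \right)},10 \right)} = \left(2 \cdot 10\right)^{2} = 20^{2} = 400$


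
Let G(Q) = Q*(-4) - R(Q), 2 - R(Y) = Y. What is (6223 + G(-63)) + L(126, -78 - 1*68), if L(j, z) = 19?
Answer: 6429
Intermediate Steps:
R(Y) = 2 - Y
G(Q) = -2 - 3*Q (G(Q) = Q*(-4) - (2 - Q) = -4*Q + (-2 + Q) = -2 - 3*Q)
(6223 + G(-63)) + L(126, -78 - 1*68) = (6223 + (-2 - 3*(-63))) + 19 = (6223 + (-2 + 189)) + 19 = (6223 + 187) + 19 = 6410 + 19 = 6429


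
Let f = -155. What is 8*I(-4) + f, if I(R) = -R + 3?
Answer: -99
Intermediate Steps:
I(R) = 3 - R
8*I(-4) + f = 8*(3 - 1*(-4)) - 155 = 8*(3 + 4) - 155 = 8*7 - 155 = 56 - 155 = -99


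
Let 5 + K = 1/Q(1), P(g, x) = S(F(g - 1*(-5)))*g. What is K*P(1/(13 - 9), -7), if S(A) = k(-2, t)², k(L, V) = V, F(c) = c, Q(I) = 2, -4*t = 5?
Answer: -225/128 ≈ -1.7578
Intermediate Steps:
t = -5/4 (t = -¼*5 = -5/4 ≈ -1.2500)
S(A) = 25/16 (S(A) = (-5/4)² = 25/16)
P(g, x) = 25*g/16
K = -9/2 (K = -5 + 1/2 = -5 + ½ = -9/2 ≈ -4.5000)
K*P(1/(13 - 9), -7) = -225/(32*(13 - 9)) = -225/(32*4) = -9/2*25/64 = -225/128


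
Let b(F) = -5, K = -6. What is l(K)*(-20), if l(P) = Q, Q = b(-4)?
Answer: 100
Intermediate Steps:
Q = -5
l(P) = -5
l(K)*(-20) = -5*(-20) = 100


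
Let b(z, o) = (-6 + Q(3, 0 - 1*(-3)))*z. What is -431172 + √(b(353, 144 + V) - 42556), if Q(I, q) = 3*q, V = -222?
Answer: -431172 + I*√41497 ≈ -4.3117e+5 + 203.71*I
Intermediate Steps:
b(z, o) = 3*z (b(z, o) = (-6 + 3*(0 - 1*(-3)))*z = (-6 + 3*(0 + 3))*z = (-6 + 3*3)*z = (-6 + 9)*z = 3*z)
-431172 + √(b(353, 144 + V) - 42556) = -431172 + √(3*353 - 42556) = -431172 + √(1059 - 42556) = -431172 + √(-41497) = -431172 + I*√41497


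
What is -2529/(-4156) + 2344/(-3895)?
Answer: 108791/16187620 ≈ 0.0067206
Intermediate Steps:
-2529/(-4156) + 2344/(-3895) = -2529*(-1/4156) + 2344*(-1/3895) = 2529/4156 - 2344/3895 = 108791/16187620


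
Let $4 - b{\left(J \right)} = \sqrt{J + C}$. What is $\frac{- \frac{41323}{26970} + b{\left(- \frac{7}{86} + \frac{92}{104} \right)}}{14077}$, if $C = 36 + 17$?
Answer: $\frac{2147}{12246990} - \frac{2 \sqrt{4203121}}{7869043} \approx -0.00034576$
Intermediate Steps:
$C = 53$
$b{\left(J \right)} = 4 - \sqrt{53 + J}$ ($b{\left(J \right)} = 4 - \sqrt{J + 53} = 4 - \sqrt{53 + J}$)
$\frac{- \frac{41323}{26970} + b{\left(- \frac{7}{86} + \frac{92}{104} \right)}}{14077} = \frac{- \frac{41323}{26970} + \left(4 - \sqrt{53 + \left(- \frac{7}{86} + \frac{92}{104}\right)}\right)}{14077} = \left(\left(-41323\right) \frac{1}{26970} + \left(4 - \sqrt{53 + \left(\left(-7\right) \frac{1}{86} + 92 \cdot \frac{1}{104}\right)}\right)\right) \frac{1}{14077} = \left(- \frac{1333}{870} + \left(4 - \sqrt{53 + \left(- \frac{7}{86} + \frac{23}{26}\right)}\right)\right) \frac{1}{14077} = \left(- \frac{1333}{870} + \left(4 - \sqrt{53 + \frac{449}{559}}\right)\right) \frac{1}{14077} = \left(- \frac{1333}{870} + \left(4 - \sqrt{\frac{30076}{559}}\right)\right) \frac{1}{14077} = \left(- \frac{1333}{870} + \left(4 - \frac{2 \sqrt{4203121}}{559}\right)\right) \frac{1}{14077} = \left(\frac{2147}{870} - \frac{2 \sqrt{4203121}}{559}\right) \frac{1}{14077} = \frac{2147}{12246990} - \frac{2 \sqrt{4203121}}{7869043}$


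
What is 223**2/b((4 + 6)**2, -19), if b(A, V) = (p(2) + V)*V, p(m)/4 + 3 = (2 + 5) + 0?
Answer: 49729/57 ≈ 872.44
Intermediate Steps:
p(m) = 16 (p(m) = -12 + 4*((2 + 5) + 0) = -12 + 4*(7 + 0) = -12 + 4*7 = -12 + 28 = 16)
b(A, V) = V*(16 + V) (b(A, V) = (16 + V)*V = V*(16 + V))
223**2/b((4 + 6)**2, -19) = 223**2/((-19*(16 - 19))) = 49729/((-19*(-3))) = 49729/57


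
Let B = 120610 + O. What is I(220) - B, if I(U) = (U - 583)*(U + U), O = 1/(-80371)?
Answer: -22530402429/80371 ≈ -2.8033e+5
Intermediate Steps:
O = -1/80371 ≈ -1.2442e-5
I(U) = 2*U*(-583 + U) (I(U) = (-583 + U)*(2*U) = 2*U*(-583 + U))
B = 9693546309/80371 (B = 120610 - 1/80371 = 9693546309/80371 ≈ 1.2061e+5)
I(220) - B = 2*220*(-583 + 220) - 1*9693546309/80371 = 2*220*(-363) - 9693546309/80371 = -159720 - 9693546309/80371 = -22530402429/80371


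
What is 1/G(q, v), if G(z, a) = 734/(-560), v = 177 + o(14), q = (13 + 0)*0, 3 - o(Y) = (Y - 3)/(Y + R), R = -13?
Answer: -280/367 ≈ -0.76294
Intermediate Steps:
o(Y) = 3 - (-3 + Y)/(-13 + Y) (o(Y) = 3 - (Y - 3)/(Y - 13) = 3 - (-3 + Y)/(-13 + Y))
q = 0 (q = 13*0 = 0)
v = 169 (v = 177 + 2*(-18 + 14)/(-13 + 14) = 177 + 2*(-4)/1 = 177 + 2*1*(-4) = 177 - 8 = 169)
G(z, a) = -367/280 (G(z, a) = 734*(-1/560) = -367/280)
1/G(q, v) = 1/(-367/280) = -280/367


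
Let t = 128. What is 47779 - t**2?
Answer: 31395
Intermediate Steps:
47779 - t**2 = 47779 - 1*128**2 = 47779 - 1*16384 = 47779 - 16384 = 31395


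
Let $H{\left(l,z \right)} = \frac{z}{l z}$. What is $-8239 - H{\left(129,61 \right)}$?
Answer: $- \frac{1062832}{129} \approx -8239.0$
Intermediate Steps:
$H{\left(l,z \right)} = \frac{1}{l}$ ($H{\left(l,z \right)} = z \frac{1}{l z} = \frac{1}{l}$)
$-8239 - H{\left(129,61 \right)} = -8239 - \frac{1}{129} = - \frac{1062832}{129}$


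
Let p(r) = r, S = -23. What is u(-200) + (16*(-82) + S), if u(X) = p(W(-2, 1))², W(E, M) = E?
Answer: -1331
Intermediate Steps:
u(X) = 4 (u(X) = (-2)² = 4)
u(-200) + (16*(-82) + S) = 4 + (16*(-82) - 23) = 4 + (-1312 - 23) = 4 - 1335 = -1331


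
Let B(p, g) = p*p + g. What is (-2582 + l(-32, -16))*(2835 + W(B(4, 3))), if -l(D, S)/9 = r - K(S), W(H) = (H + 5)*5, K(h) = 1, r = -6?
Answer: -7443645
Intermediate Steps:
B(p, g) = g + p**2 (B(p, g) = p**2 + g = g + p**2)
W(H) = 25 + 5*H (W(H) = (5 + H)*5 = 25 + 5*H)
l(D, S) = 63 (l(D, S) = -9*(-6 - 1*1) = -9*(-6 - 1) = -9*(-7) = 63)
(-2582 + l(-32, -16))*(2835 + W(B(4, 3))) = (-2582 + 63)*(2835 + (25 + 5*(3 + 4**2))) = -2519*(2835 + (25 + 5*(3 + 16))) = -2519*(2835 + (25 + 5*19)) = -2519*(2835 + (25 + 95)) = -2519*(2835 + 120) = -2519*2955 = -7443645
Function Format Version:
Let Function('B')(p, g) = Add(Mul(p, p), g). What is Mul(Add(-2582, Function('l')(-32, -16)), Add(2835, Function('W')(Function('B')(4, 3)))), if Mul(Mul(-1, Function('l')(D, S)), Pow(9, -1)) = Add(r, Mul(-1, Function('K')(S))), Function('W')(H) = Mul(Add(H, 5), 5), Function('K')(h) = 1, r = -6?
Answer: -7443645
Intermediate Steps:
Function('B')(p, g) = Add(g, Pow(p, 2)) (Function('B')(p, g) = Add(Pow(p, 2), g) = Add(g, Pow(p, 2)))
Function('W')(H) = Add(25, Mul(5, H)) (Function('W')(H) = Mul(Add(5, H), 5) = Add(25, Mul(5, H)))
Function('l')(D, S) = 63 (Function('l')(D, S) = Mul(-9, Add(-6, Mul(-1, 1))) = Mul(-9, Add(-6, -1)) = Mul(-9, -7) = 63)
Mul(Add(-2582, Function('l')(-32, -16)), Add(2835, Function('W')(Function('B')(4, 3)))) = Mul(Add(-2582, 63), Add(2835, Add(25, Mul(5, Add(3, Pow(4, 2)))))) = Mul(-2519, Add(2835, Add(25, Mul(5, Add(3, 16))))) = Mul(-2519, Add(2835, Add(25, Mul(5, 19)))) = Mul(-2519, Add(2835, Add(25, 95))) = Mul(-2519, Add(2835, 120)) = Mul(-2519, 2955) = -7443645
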